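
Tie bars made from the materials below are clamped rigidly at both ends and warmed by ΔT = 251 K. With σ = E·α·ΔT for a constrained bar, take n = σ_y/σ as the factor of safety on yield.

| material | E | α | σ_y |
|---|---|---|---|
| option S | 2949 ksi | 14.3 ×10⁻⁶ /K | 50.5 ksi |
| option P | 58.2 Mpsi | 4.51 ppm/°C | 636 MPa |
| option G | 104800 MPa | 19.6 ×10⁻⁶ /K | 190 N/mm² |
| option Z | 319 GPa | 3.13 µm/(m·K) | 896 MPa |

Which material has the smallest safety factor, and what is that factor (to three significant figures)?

option G, n = 0.369

In consistent units (E in GPa, α in ×10⁻⁶/K, σ_y in MPa):
  option S: E = 20.33, α = 14.3, σ_y = 348.2 → σ = 73.0 MPa, n = 4.77
  option P: E = 401.3, α = 4.51, σ_y = 636.0 → σ = 454 MPa, n = 1.40
  option G: E = 104.8, α = 19.6, σ_y = 190.0 → σ = 516 MPa, n = 0.369
  option Z: E = 319.0, α = 3.13, σ_y = 896.0 → σ = 251 MPa, n = 3.58
Smallest n: option G with n = 0.369.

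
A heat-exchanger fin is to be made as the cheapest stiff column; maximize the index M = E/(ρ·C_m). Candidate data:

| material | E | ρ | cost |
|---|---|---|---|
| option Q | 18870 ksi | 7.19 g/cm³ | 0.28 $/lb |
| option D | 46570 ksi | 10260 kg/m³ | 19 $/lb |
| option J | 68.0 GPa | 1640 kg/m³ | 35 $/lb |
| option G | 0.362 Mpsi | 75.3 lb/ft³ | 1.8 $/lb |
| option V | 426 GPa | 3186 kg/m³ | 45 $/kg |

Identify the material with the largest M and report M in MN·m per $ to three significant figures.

Putting every candidate on a common basis:
  option Q: E = 130.1 GPa, ρ = 7190 kg/m³, cost = 0.6173 $/kg
  option D: E = 321.1 GPa, ρ = 10260 kg/m³, cost = 41.89 $/kg
  option J: E = 68.00 GPa, ρ = 1640 kg/m³, cost = 77.16 $/kg
  option G: E = 2.496 GPa, ρ = 1206 kg/m³, cost = 3.968 $/kg
  option V: E = 426.0 GPa, ρ = 3186 kg/m³, cost = 45.00 $/kg
  option Q: M = 29.3 MN·m per $
  option V: M = 2.97 MN·m per $
  option D: M = 0.747 MN·m per $
  option J: M = 0.537 MN·m per $
  option G: M = 0.521 MN·m per $
The maximum is for option Q.

option Q, M = 29.3 MN·m per $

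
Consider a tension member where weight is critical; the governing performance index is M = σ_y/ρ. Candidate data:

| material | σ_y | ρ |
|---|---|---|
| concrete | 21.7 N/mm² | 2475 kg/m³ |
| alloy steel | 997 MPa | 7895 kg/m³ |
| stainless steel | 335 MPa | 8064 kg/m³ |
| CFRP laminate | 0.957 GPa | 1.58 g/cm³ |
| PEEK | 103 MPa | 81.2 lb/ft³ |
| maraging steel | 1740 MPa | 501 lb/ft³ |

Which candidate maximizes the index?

Convert each candidate to consistent units, then evaluate M:
  concrete: σ_y = 21.70 MPa, ρ = 2475 kg/m³
  alloy steel: σ_y = 997.0 MPa, ρ = 7895 kg/m³
  stainless steel: σ_y = 335.0 MPa, ρ = 8064 kg/m³
  CFRP laminate: σ_y = 957.0 MPa, ρ = 1580 kg/m³
  PEEK: σ_y = 103.0 MPa, ρ = 1301 kg/m³
  maraging steel: σ_y = 1740 MPa, ρ = 8025 kg/m³
  CFRP laminate: M = 606 kN·m/kg
  maraging steel: M = 217 kN·m/kg
  alloy steel: M = 126 kN·m/kg
  PEEK: M = 79.2 kN·m/kg
  stainless steel: M = 41.5 kN·m/kg
  concrete: M = 8.77 kN·m/kg
CFRP laminate has the largest M.

CFRP laminate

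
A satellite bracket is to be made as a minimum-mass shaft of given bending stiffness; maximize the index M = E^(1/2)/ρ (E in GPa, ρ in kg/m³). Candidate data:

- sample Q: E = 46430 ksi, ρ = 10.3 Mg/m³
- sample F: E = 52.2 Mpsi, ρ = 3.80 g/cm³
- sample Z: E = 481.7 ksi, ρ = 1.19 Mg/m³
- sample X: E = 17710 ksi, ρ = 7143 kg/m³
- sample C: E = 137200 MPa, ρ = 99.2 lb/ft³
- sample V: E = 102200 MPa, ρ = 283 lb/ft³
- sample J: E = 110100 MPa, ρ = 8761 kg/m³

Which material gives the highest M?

sample C

Convert each candidate to consistent units, then evaluate M:
  sample Q: E = 320.1 GPa, ρ = 10300 kg/m³
  sample F: E = 359.9 GPa, ρ = 3800 kg/m³
  sample Z: E = 3.321 GPa, ρ = 1190 kg/m³
  sample X: E = 122.1 GPa, ρ = 7143 kg/m³
  sample C: E = 137.2 GPa, ρ = 1589 kg/m³
  sample V: E = 102.2 GPa, ρ = 4533 kg/m³
  sample J: E = 110.1 GPa, ρ = 8761 kg/m³
  sample C: M = 7.37×10⁻³
  sample F: M = 4.99×10⁻³
  sample V: M = 2.23×10⁻³
  sample Q: M = 1.74×10⁻³
  sample X: M = 1.55×10⁻³
  sample Z: M = 1.53×10⁻³
  sample J: M = 1.20×10⁻³
Sample C ranks first.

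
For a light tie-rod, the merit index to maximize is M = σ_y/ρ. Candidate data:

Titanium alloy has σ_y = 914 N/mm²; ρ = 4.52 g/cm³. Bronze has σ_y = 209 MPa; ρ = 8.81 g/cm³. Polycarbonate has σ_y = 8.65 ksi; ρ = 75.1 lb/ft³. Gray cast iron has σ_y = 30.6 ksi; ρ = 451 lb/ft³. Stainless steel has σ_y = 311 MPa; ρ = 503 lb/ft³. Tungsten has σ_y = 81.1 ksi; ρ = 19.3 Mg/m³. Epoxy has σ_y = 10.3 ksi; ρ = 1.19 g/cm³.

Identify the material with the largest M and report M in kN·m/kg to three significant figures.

titanium alloy, M = 202 kN·m/kg

Normalizing units and computing the index:
  titanium alloy: σ_y = 914.0 MPa, ρ = 4520 kg/m³
  bronze: σ_y = 209.0 MPa, ρ = 8810 kg/m³
  polycarbonate: σ_y = 59.64 MPa, ρ = 1203 kg/m³
  gray cast iron: σ_y = 211.0 MPa, ρ = 7224 kg/m³
  stainless steel: σ_y = 311.0 MPa, ρ = 8057 kg/m³
  tungsten: σ_y = 559.2 MPa, ρ = 19300 kg/m³
  epoxy: σ_y = 71.02 MPa, ρ = 1190 kg/m³
  titanium alloy: M = 202 kN·m/kg
  epoxy: M = 59.7 kN·m/kg
  polycarbonate: M = 49.6 kN·m/kg
  stainless steel: M = 38.6 kN·m/kg
  gray cast iron: M = 29.2 kN·m/kg
  tungsten: M = 29.0 kN·m/kg
  bronze: M = 23.7 kN·m/kg
Highest index: titanium alloy.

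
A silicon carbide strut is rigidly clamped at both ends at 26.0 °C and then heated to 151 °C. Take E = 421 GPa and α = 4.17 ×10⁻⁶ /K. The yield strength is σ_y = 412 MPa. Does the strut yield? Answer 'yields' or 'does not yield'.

ΔT = 125.0 K. Constrained thermal stress σ = E·α·ΔT = 421.0×10³ MPa × 4.17×10⁻⁶ × 125.0 = 219 MPa (compressive).
Compare to σ_y = 412 MPa: σ < σ_y, so it does not yield.

does not yield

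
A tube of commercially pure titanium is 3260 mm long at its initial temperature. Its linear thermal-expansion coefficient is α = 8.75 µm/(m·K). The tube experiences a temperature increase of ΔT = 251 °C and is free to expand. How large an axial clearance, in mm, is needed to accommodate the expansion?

7.16 mm

ΔL = α·L₀·ΔT = 8.75×10⁻⁶ × 3260 mm × 251.0 K = 7.16 mm.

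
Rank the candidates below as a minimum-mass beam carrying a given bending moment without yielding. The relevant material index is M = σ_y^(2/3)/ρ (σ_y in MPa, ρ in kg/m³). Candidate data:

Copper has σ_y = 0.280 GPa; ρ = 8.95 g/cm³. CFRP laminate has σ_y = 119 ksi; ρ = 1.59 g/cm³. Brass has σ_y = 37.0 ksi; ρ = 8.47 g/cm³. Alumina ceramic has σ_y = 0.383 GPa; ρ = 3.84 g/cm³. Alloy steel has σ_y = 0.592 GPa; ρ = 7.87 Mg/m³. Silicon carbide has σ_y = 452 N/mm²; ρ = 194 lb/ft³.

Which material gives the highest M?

CFRP laminate

Normalizing units and computing the index:
  copper: σ_y = 280.0 MPa, ρ = 8950 kg/m³
  CFRP laminate: σ_y = 820.5 MPa, ρ = 1590 kg/m³
  brass: σ_y = 255.1 MPa, ρ = 8470 kg/m³
  alumina ceramic: σ_y = 383.0 MPa, ρ = 3840 kg/m³
  alloy steel: σ_y = 592.0 MPa, ρ = 7870 kg/m³
  silicon carbide: σ_y = 452.0 MPa, ρ = 3108 kg/m³
  CFRP laminate: M = 55.1×10⁻³
  silicon carbide: M = 19.0×10⁻³
  alumina ceramic: M = 13.7×10⁻³
  alloy steel: M = 8.96×10⁻³
  copper: M = 4.78×10⁻³
  brass: M = 4.75×10⁻³
CFRP laminate has the largest M.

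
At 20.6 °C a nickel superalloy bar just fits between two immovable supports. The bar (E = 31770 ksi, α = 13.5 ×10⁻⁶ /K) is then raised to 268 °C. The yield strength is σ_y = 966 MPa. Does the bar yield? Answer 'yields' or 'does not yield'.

does not yield

E = 31770 ksi = 219.0 GPa.
ΔT = 247.4 K. Constrained thermal stress σ = E·α·ΔT = 219.0×10³ MPa × 13.5×10⁻⁶ × 247.4 = 732 MPa (compressive).
Compare to σ_y = 966 MPa: σ < σ_y, so it does not yield.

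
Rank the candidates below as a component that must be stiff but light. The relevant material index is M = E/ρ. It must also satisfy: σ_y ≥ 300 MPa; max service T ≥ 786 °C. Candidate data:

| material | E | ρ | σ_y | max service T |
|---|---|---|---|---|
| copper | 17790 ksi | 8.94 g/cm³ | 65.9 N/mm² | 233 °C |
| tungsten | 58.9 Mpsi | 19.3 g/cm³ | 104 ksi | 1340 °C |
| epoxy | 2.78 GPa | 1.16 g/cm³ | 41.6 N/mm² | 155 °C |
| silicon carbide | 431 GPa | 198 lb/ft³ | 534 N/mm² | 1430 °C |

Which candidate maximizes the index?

silicon carbide

Screen on constraints: σ_y ≥ 300 MPa; max service T ≥ 786 °C. Survivors: tungsten, silicon carbide.
Putting every candidate on a common basis:
  tungsten: E = 406.1 GPa, ρ = 19300 kg/m³
  silicon carbide: E = 431.0 GPa, ρ = 3172 kg/m³
  silicon carbide: M = 136 MN·m/kg
  tungsten: M = 21.0 MN·m/kg
Highest index: silicon carbide.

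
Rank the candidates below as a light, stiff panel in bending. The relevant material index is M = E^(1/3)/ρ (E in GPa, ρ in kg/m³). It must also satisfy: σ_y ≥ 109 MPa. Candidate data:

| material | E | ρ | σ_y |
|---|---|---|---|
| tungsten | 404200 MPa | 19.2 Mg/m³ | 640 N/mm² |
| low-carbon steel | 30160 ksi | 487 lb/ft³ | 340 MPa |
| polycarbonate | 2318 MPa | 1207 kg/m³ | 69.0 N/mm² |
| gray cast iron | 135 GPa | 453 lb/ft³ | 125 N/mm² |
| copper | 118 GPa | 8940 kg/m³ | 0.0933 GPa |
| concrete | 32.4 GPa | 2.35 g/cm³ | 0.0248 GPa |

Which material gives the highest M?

Screen on constraints: σ_y ≥ 109 MPa. Survivors: tungsten, low-carbon steel, gray cast iron.
Putting every candidate on a common basis:
  tungsten: E = 404.2 GPa, ρ = 19200 kg/m³
  low-carbon steel: E = 207.9 GPa, ρ = 7801 kg/m³
  gray cast iron: E = 135.0 GPa, ρ = 7256 kg/m³
  low-carbon steel: M = 0.759×10⁻³
  gray cast iron: M = 0.707×10⁻³
  tungsten: M = 0.385×10⁻³
Low-carbon steel has the largest M.

low-carbon steel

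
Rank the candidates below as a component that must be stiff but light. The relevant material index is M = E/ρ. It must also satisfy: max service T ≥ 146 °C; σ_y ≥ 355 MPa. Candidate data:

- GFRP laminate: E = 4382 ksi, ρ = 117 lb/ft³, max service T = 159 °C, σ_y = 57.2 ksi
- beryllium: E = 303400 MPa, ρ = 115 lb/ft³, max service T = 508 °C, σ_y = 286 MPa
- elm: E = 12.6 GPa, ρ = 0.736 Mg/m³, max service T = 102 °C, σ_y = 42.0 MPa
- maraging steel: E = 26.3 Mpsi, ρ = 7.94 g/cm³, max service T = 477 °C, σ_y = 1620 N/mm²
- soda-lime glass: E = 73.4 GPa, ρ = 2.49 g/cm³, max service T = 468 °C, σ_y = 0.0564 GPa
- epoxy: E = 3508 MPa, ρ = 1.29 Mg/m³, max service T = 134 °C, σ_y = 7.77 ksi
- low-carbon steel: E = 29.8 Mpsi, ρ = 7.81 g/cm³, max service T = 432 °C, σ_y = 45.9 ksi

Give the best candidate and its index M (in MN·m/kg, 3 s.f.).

Screen on constraints: max service T ≥ 146 °C; σ_y ≥ 355 MPa. Survivors: GFRP laminate, maraging steel.
Putting every candidate on a common basis:
  GFRP laminate: E = 30.21 GPa, ρ = 1874 kg/m³
  maraging steel: E = 181.3 GPa, ρ = 7940 kg/m³
  maraging steel: M = 22.8 MN·m/kg
  GFRP laminate: M = 16.1 MN·m/kg
Maraging steel ranks first.

maraging steel, M = 22.8 MN·m/kg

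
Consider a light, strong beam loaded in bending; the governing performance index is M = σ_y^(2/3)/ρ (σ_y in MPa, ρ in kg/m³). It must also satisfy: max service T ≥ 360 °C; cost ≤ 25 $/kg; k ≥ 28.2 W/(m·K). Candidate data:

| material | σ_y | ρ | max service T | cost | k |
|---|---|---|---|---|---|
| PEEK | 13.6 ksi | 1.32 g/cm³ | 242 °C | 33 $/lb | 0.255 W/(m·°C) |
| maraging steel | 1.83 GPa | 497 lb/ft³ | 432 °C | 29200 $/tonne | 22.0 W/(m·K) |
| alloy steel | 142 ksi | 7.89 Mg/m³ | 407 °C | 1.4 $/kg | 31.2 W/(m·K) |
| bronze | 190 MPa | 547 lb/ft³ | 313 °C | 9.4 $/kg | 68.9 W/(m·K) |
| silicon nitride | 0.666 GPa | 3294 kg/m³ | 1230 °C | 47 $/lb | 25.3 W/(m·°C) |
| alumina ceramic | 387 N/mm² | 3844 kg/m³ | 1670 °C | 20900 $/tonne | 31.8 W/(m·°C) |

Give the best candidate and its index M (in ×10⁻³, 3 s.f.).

Screen on constraints: max service T ≥ 360 °C; cost ≤ 25 $/kg; k ≥ 28.2 W/(m·K). Survivors: alloy steel, alumina ceramic.
Convert each candidate to consistent units, then evaluate M:
  alloy steel: σ_y = 979.1 MPa, ρ = 7890 kg/m³
  alumina ceramic: σ_y = 387.0 MPa, ρ = 3844 kg/m³
  alumina ceramic: M = 13.8×10⁻³
  alloy steel: M = 12.5×10⁻³
Alumina ceramic ranks first.

alumina ceramic, M = 13.8×10⁻³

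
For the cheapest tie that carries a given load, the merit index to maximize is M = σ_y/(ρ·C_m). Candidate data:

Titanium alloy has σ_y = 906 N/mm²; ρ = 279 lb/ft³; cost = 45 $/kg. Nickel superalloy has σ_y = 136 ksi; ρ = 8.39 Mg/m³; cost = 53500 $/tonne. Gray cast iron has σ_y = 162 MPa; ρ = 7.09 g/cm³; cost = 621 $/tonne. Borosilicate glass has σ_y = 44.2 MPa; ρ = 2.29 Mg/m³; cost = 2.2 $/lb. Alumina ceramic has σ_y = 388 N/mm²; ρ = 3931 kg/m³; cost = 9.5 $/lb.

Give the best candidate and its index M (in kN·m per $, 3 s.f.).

In SI units:
  titanium alloy: σ_y = 906.0 MPa, ρ = 4469 kg/m³, cost = 45.00 $/kg
  nickel superalloy: σ_y = 937.7 MPa, ρ = 8390 kg/m³, cost = 53.50 $/kg
  gray cast iron: σ_y = 162.0 MPa, ρ = 7090 kg/m³, cost = 0.6210 $/kg
  borosilicate glass: σ_y = 44.20 MPa, ρ = 2290 kg/m³, cost = 4.850 $/kg
  alumina ceramic: σ_y = 388.0 MPa, ρ = 3931 kg/m³, cost = 20.94 $/kg
  gray cast iron: M = 36.8 kN·m per $
  alumina ceramic: M = 4.71 kN·m per $
  titanium alloy: M = 4.50 kN·m per $
  borosilicate glass: M = 3.98 kN·m per $
  nickel superalloy: M = 2.09 kN·m per $
Gray cast iron ranks first.

gray cast iron, M = 36.8 kN·m per $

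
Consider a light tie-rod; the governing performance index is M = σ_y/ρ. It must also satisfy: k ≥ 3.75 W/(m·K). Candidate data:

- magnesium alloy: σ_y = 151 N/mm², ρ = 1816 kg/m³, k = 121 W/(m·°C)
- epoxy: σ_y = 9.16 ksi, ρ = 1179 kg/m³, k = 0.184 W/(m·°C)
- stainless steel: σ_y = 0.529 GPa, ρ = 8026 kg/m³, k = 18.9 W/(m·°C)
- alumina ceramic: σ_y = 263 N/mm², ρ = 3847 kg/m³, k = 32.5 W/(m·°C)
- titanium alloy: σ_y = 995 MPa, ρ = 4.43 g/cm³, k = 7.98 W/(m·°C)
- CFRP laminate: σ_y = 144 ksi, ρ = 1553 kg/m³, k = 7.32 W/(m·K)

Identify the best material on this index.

Screen on constraints: k ≥ 3.75 W/(m·K). Survivors: magnesium alloy, stainless steel, alumina ceramic, titanium alloy, CFRP laminate.
In SI units:
  magnesium alloy: σ_y = 151.0 MPa, ρ = 1816 kg/m³
  stainless steel: σ_y = 529.0 MPa, ρ = 8026 kg/m³
  alumina ceramic: σ_y = 263.0 MPa, ρ = 3847 kg/m³
  titanium alloy: σ_y = 995.0 MPa, ρ = 4430 kg/m³
  CFRP laminate: σ_y = 992.8 MPa, ρ = 1553 kg/m³
  CFRP laminate: M = 639 kN·m/kg
  titanium alloy: M = 225 kN·m/kg
  magnesium alloy: M = 83.1 kN·m/kg
  alumina ceramic: M = 68.4 kN·m/kg
  stainless steel: M = 65.9 kN·m/kg
Highest index: CFRP laminate.

CFRP laminate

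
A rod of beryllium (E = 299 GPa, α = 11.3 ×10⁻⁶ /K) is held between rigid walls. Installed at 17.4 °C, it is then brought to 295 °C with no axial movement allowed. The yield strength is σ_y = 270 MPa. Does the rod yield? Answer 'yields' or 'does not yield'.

ΔT = 277.6 K. Constrained thermal stress σ = E·α·ΔT = 299.0×10³ MPa × 11.3×10⁻⁶ × 277.6 = 938 MPa (compressive).
Compare to σ_y = 270 MPa: σ ≥ σ_y, so it yields.

yields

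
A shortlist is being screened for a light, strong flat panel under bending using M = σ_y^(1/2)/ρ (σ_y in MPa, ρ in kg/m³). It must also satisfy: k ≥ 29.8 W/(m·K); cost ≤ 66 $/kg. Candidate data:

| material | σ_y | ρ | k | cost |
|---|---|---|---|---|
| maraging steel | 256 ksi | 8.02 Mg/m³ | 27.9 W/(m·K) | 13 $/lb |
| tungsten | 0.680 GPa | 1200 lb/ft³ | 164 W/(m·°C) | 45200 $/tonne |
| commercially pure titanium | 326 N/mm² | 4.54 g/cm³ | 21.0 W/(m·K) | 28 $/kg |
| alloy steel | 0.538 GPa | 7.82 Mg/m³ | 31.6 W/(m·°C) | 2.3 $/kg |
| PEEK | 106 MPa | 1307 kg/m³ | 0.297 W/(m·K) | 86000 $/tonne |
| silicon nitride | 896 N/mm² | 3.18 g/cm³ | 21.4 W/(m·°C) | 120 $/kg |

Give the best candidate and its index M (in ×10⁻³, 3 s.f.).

Screen on constraints: k ≥ 29.8 W/(m·K); cost ≤ 66 $/kg. Survivors: tungsten, alloy steel.
In SI units:
  tungsten: σ_y = 680.0 MPa, ρ = 19220 kg/m³
  alloy steel: σ_y = 538.0 MPa, ρ = 7820 kg/m³
  alloy steel: M = 2.97×10⁻³
  tungsten: M = 1.36×10⁻³
Alloy steel ranks first.

alloy steel, M = 2.97×10⁻³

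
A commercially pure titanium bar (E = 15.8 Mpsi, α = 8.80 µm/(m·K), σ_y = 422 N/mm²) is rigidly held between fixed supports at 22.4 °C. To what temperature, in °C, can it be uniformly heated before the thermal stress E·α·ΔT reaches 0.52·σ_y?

251 °C

E = 15.8 Mpsi = 108.9 GPa.
σ_y = 422 N/mm² = 422.0 MPa.
E·α·ΔT = 219.4 MPa ⇒ ΔT = 219.4 / (108.9×10³ × 8.80×10⁻⁶) = 228.9 K.
T = 22.4 + 228.9 = 251.3 °C.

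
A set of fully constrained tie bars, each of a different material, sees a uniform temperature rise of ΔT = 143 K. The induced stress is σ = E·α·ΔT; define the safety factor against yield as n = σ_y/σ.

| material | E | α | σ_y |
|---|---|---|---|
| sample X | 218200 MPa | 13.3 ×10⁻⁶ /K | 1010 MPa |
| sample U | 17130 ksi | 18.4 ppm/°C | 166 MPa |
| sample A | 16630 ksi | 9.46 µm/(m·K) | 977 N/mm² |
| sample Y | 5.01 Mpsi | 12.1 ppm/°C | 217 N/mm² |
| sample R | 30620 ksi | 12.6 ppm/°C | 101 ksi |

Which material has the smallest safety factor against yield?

sample U

Per material, after unit conversion:
  sample X: E = 218.2, α = 13.3, σ_y = 1010 → σ = 415 MPa, n = 2.43
  sample U: E = 118.1, α = 18.4, σ_y = 166.0 → σ = 311 MPa, n = 0.534
  sample A: E = 114.7, α = 9.46, σ_y = 977.0 → σ = 155 MPa, n = 6.30
  sample Y: E = 34.54, α = 12.1, σ_y = 217.0 → σ = 59.8 MPa, n = 3.63
  sample R: E = 211.1, α = 12.6, σ_y = 696.4 → σ = 380 MPa, n = 1.83
Sample U has the lowest safety factor, n = 0.534.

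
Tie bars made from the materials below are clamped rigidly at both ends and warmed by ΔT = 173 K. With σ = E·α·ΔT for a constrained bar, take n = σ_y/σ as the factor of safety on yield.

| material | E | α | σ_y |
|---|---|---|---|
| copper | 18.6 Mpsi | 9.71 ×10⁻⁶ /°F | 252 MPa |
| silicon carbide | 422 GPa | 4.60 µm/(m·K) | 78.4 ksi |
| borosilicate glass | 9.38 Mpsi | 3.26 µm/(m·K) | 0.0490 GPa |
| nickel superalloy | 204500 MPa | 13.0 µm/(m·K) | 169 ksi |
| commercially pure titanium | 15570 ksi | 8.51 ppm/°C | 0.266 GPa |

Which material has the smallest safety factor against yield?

copper

With everything in SI (GPa, ×10⁻⁶/K, MPa):
  copper: E = 128.2, α = 17.5, σ_y = 252.0 → σ = 388 MPa, n = 0.650
  silicon carbide: E = 422.0, α = 4.60, σ_y = 540.5 → σ = 336 MPa, n = 1.61
  borosilicate glass: E = 64.67, α = 3.26, σ_y = 49.00 → σ = 36.5 MPa, n = 1.34
  nickel superalloy: E = 204.5, α = 13.0, σ_y = 1165 → σ = 460 MPa, n = 2.53
  commercially pure titanium: E = 107.4, α = 8.51, σ_y = 266.0 → σ = 158 MPa, n = 1.68
The minimum is copper at n = 0.650.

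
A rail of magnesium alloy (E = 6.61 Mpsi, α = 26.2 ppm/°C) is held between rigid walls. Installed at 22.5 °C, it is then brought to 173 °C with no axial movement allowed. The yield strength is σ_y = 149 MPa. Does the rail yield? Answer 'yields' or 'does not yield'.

yields

E = 6.61 Mpsi = 45.57 GPa.
ΔT = 150.5 K. Constrained thermal stress σ = E·α·ΔT = 45.57×10³ MPa × 26.2×10⁻⁶ × 150.5 = 180 MPa (compressive).
Compare to σ_y = 149 MPa: σ ≥ σ_y, so it yields.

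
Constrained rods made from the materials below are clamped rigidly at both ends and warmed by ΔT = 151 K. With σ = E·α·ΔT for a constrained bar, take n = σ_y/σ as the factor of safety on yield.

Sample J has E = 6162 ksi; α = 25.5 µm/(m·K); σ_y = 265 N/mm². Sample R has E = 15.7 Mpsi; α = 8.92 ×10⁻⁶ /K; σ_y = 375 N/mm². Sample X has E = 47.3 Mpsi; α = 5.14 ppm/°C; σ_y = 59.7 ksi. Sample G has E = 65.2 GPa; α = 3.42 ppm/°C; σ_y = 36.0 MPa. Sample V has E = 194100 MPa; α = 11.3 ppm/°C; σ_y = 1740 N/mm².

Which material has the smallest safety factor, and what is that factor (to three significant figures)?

Per material, after unit conversion:
  sample J: E = 42.49, α = 25.5, σ_y = 265.0 → σ = 164 MPa, n = 1.62
  sample R: E = 108.2, α = 8.92, σ_y = 375.0 → σ = 146 MPa, n = 2.57
  sample X: E = 326.1, α = 5.14, σ_y = 411.6 → σ = 253 MPa, n = 1.63
  sample G: E = 65.20, α = 3.42, σ_y = 36.00 → σ = 33.7 MPa, n = 1.07
  sample V: E = 194.1, α = 11.3, σ_y = 1740 → σ = 331 MPa, n = 5.25
The minimum is sample G at n = 1.07.

sample G, n = 1.07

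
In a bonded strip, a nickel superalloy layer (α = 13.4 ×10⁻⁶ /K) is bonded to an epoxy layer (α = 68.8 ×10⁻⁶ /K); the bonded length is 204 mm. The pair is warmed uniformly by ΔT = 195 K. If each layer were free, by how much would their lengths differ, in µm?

Δα = |13.4 − 68.8|×10⁻⁶/K = 55.4×10⁻⁶/K.
ΔL_mismatch = Δα·L·ΔT = 55.4×10⁻⁶ × 204.0 mm × 195.0 K = 2200 µm.

2200 µm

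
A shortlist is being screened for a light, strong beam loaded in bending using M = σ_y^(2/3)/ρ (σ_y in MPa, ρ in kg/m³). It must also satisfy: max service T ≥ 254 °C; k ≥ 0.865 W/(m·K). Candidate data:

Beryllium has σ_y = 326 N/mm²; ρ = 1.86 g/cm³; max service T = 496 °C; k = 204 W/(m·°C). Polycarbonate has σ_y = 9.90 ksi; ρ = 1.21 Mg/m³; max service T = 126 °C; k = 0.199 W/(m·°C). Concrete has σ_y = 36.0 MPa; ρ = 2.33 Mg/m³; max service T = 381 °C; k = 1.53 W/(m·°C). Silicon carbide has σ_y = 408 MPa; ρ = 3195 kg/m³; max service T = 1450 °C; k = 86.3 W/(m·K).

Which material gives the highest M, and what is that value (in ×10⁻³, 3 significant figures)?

Screen on constraints: max service T ≥ 254 °C; k ≥ 0.865 W/(m·K). Survivors: beryllium, concrete, silicon carbide.
After converting to SI:
  beryllium: σ_y = 326.0 MPa, ρ = 1860 kg/m³
  concrete: σ_y = 36.00 MPa, ρ = 2330 kg/m³
  silicon carbide: σ_y = 408.0 MPa, ρ = 3195 kg/m³
  beryllium: M = 25.5×10⁻³
  silicon carbide: M = 17.2×10⁻³
  concrete: M = 4.68×10⁻³
Beryllium has the largest M.

beryllium, M = 25.5×10⁻³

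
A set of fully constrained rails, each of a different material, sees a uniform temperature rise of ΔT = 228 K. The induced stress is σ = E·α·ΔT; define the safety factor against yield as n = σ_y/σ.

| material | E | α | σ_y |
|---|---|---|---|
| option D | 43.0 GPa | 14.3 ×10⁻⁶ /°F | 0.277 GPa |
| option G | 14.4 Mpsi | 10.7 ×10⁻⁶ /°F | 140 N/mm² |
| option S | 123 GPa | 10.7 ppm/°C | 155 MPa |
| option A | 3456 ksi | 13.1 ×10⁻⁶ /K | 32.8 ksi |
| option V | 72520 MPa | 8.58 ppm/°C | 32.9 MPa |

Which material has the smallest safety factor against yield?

option V

Per material, after unit conversion:
  option D: E = 43.00, α = 25.7, σ_y = 277.0 → σ = 252 MPa, n = 1.10
  option G: E = 99.28, α = 19.3, σ_y = 140.0 → σ = 436 MPa, n = 0.321
  option S: E = 123.0, α = 10.7, σ_y = 155.0 → σ = 300 MPa, n = 0.517
  option A: E = 23.83, α = 13.1, σ_y = 226.1 → σ = 71.2 MPa, n = 3.18
  option V: E = 72.52, α = 8.58, σ_y = 32.90 → σ = 142 MPa, n = 0.232
Option V has the lowest safety factor, n = 0.232.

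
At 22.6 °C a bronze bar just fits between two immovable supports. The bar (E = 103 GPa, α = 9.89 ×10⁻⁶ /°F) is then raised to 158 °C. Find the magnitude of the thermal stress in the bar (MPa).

248 MPa

α = 9.89×10⁻⁶/°F × 9/5 = 17.8×10⁻⁶/K.
ΔT = 135.4 K. Constrained thermal stress σ = E·α·ΔT = 103.0×10³ MPa × 17.8×10⁻⁶ × 135.4 = 248 MPa (compressive).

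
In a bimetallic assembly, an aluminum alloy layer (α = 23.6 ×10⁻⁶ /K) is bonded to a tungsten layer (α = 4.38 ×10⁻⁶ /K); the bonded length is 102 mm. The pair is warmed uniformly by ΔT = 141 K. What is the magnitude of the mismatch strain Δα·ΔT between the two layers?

2.71×10⁻³

Δα = |23.6 − 4.38|×10⁻⁶/K = 19.2×10⁻⁶/K.
Mismatch strain = Δα·ΔT = 19.2×10⁻⁶ × 141.0 = 2.71×10⁻³.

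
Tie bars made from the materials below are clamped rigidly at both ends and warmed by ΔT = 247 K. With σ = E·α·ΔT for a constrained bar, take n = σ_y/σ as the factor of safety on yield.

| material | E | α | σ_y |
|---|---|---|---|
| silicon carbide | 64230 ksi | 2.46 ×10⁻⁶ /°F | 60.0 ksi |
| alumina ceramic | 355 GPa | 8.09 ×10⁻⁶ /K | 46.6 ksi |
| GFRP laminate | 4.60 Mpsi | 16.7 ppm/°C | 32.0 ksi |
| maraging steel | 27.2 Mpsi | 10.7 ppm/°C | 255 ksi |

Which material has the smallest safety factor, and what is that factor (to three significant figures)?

alumina ceramic, n = 0.453

Converting E to GPa, α to ×10⁻⁶/K, σ_y to MPa, then σ and n for each:
  silicon carbide: E = 442.9, α = 4.43, σ_y = 413.7 → σ = 484 MPa, n = 0.854
  alumina ceramic: E = 355.0, α = 8.09, σ_y = 321.3 → σ = 709 MPa, n = 0.453
  GFRP laminate: E = 31.72, α = 16.7, σ_y = 220.6 → σ = 131 MPa, n = 1.69
  maraging steel: E = 187.5, α = 10.7, σ_y = 1758 → σ = 496 MPa, n = 3.55
Alumina ceramic has the lowest safety factor, n = 0.453.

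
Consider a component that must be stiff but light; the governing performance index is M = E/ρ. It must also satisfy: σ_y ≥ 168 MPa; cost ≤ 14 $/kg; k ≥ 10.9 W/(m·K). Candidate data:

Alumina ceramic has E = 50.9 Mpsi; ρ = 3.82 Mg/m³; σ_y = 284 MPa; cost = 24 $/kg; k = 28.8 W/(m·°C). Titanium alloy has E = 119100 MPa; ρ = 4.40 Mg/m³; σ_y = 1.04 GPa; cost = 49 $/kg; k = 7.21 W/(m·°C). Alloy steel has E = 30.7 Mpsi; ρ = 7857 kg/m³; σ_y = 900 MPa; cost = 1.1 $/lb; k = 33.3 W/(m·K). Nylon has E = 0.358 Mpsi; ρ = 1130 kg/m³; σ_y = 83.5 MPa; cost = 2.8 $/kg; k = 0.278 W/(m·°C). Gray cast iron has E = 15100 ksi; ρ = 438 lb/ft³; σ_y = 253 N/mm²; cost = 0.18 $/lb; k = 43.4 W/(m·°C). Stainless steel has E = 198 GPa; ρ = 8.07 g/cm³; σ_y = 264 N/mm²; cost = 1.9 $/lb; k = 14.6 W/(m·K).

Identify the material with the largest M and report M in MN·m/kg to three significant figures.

alloy steel, M = 26.9 MN·m/kg

Screen on constraints: σ_y ≥ 168 MPa; cost ≤ 14 $/kg; k ≥ 10.9 W/(m·K). Survivors: alloy steel, gray cast iron, stainless steel.
In SI units:
  alloy steel: E = 211.7 GPa, ρ = 7857 kg/m³
  gray cast iron: E = 104.1 GPa, ρ = 7016 kg/m³
  stainless steel: E = 198.0 GPa, ρ = 8070 kg/m³
  alloy steel: M = 26.9 MN·m/kg
  stainless steel: M = 24.5 MN·m/kg
  gray cast iron: M = 14.8 MN·m/kg
Alloy steel ranks first.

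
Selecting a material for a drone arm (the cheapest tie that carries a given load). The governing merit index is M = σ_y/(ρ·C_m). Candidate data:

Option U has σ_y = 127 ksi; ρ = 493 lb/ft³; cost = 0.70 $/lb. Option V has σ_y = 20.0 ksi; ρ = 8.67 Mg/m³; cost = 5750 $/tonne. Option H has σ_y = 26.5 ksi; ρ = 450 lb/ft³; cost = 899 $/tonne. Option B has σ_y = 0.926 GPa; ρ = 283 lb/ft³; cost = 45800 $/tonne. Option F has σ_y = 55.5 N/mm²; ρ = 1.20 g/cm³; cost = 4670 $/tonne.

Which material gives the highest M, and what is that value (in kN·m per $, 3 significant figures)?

option U, M = 71.9 kN·m per $

After converting to SI:
  option U: σ_y = 875.6 MPa, ρ = 7897 kg/m³, cost = 1.543 $/kg
  option V: σ_y = 137.9 MPa, ρ = 8670 kg/m³, cost = 5.750 $/kg
  option H: σ_y = 182.7 MPa, ρ = 7208 kg/m³, cost = 0.8990 $/kg
  option B: σ_y = 926.0 MPa, ρ = 4533 kg/m³, cost = 45.80 $/kg
  option F: σ_y = 55.50 MPa, ρ = 1200 kg/m³, cost = 4.670 $/kg
  option U: M = 71.9 kN·m per $
  option H: M = 28.2 kN·m per $
  option F: M = 9.90 kN·m per $
  option B: M = 4.46 kN·m per $
  option V: M = 2.77 kN·m per $
The maximum is for option U.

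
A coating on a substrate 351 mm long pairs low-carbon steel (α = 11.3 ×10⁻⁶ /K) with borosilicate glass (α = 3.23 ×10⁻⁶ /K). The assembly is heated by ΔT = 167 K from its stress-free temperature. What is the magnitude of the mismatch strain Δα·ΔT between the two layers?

Δα = |11.3 − 3.23|×10⁻⁶/K = 8.07×10⁻⁶/K.
Mismatch strain = Δα·ΔT = 8.07×10⁻⁶ × 167.0 = 1.35×10⁻³.

1.35×10⁻³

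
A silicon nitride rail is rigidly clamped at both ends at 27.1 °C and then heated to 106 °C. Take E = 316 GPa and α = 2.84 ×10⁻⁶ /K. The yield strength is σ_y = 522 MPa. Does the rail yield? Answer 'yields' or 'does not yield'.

does not yield

ΔT = 78.90 K. Constrained thermal stress σ = E·α·ΔT = 316.0×10³ MPa × 2.84×10⁻⁶ × 78.90 = 70.8 MPa (compressive).
Compare to σ_y = 522 MPa: σ < σ_y, so it does not yield.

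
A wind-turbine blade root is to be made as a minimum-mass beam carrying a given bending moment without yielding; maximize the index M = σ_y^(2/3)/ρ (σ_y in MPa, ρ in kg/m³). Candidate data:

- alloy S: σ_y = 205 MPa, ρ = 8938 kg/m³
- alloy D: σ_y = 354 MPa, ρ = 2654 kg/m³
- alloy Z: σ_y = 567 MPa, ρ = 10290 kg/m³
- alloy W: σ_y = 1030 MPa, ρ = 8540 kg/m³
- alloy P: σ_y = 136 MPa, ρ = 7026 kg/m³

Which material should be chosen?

Computing M directly (units already consistent):
  alloy D: M = 18.9×10⁻³
  alloy W: M = 11.9×10⁻³
  alloy Z: M = 6.66×10⁻³
  alloy S: M = 3.89×10⁻³
  alloy P: M = 3.76×10⁻³
Alloy D ranks first.

alloy D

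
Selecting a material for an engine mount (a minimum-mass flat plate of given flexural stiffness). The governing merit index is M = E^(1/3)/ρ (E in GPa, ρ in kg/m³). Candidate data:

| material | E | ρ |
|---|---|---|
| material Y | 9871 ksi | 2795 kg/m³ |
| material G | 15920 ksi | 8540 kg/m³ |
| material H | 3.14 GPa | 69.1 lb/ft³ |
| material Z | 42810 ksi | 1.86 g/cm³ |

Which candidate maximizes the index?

In SI units:
  material Y: E = 68.06 GPa, ρ = 2795 kg/m³
  material G: E = 109.8 GPa, ρ = 8540 kg/m³
  material H: E = 3.140 GPa, ρ = 1107 kg/m³
  material Z: E = 295.2 GPa, ρ = 1860 kg/m³
  material Z: M = 3.58×10⁻³
  material Y: M = 1.46×10⁻³
  material H: M = 1.32×10⁻³
  material G: M = 0.561×10⁻³
Material Z has the largest M.

material Z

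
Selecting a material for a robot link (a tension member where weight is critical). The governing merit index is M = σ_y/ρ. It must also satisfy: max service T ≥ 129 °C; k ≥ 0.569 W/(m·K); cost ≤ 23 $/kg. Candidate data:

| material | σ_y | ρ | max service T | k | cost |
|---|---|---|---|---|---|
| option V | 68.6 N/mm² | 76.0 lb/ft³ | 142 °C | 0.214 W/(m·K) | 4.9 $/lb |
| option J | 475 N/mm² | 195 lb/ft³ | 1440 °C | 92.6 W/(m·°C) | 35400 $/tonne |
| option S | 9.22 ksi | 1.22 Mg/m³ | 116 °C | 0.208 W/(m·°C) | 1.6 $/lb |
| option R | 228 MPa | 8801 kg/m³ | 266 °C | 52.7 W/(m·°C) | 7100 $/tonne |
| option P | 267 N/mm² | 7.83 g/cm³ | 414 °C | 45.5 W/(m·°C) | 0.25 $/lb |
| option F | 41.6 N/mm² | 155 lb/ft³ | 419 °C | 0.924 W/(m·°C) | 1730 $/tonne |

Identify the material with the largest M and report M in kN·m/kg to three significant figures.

Screen on constraints: max service T ≥ 129 °C; k ≥ 0.569 W/(m·K); cost ≤ 23 $/kg. Survivors: option R, option P, option F.
Putting every candidate on a common basis:
  option R: σ_y = 228.0 MPa, ρ = 8801 kg/m³
  option P: σ_y = 267.0 MPa, ρ = 7830 kg/m³
  option F: σ_y = 41.60 MPa, ρ = 2483 kg/m³
  option P: M = 34.1 kN·m/kg
  option R: M = 25.9 kN·m/kg
  option F: M = 16.8 kN·m/kg
Option P ranks first.

option P, M = 34.1 kN·m/kg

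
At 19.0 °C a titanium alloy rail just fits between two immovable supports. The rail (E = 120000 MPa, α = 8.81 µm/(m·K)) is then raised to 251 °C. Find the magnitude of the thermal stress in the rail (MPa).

E = 120000 MPa = 120.0 GPa.
ΔT = 232.0 K. Constrained thermal stress σ = E·α·ΔT = 120.0×10³ MPa × 8.81×10⁻⁶ × 232.0 = 245 MPa (compressive).

245 MPa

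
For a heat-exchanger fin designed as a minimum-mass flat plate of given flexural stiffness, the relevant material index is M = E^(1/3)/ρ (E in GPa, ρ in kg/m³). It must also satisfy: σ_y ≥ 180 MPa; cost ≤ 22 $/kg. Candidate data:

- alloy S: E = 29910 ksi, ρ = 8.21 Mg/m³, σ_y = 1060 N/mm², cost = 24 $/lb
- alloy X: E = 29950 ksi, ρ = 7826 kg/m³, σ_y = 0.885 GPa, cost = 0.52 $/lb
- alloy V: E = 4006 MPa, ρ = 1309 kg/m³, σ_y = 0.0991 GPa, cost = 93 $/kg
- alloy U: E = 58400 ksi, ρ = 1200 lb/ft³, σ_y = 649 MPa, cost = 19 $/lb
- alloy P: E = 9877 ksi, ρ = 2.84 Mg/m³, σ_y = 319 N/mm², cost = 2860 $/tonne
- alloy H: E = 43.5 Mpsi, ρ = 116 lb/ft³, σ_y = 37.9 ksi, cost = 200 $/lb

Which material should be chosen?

alloy P

Screen on constraints: σ_y ≥ 180 MPa; cost ≤ 22 $/kg. Survivors: alloy X, alloy P.
Putting every candidate on a common basis:
  alloy X: E = 206.5 GPa, ρ = 7826 kg/m³
  alloy P: E = 68.10 GPa, ρ = 2840 kg/m³
  alloy P: M = 1.44×10⁻³
  alloy X: M = 0.755×10⁻³
The maximum is for alloy P.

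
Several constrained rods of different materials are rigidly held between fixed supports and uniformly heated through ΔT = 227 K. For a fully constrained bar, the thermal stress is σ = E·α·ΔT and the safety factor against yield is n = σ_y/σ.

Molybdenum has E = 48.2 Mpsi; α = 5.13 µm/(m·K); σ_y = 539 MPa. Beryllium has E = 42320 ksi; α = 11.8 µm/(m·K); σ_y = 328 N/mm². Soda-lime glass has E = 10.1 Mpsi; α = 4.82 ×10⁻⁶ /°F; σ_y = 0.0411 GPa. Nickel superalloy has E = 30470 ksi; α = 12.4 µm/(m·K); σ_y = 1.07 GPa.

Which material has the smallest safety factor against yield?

Per material, after unit conversion:
  molybdenum: E = 332.3, α = 5.13, σ_y = 539.0 → σ = 387 MPa, n = 1.39
  beryllium: E = 291.8, α = 11.8, σ_y = 328.0 → σ = 782 MPa, n = 0.420
  soda-lime glass: E = 69.64, α = 8.68, σ_y = 41.10 → σ = 137 MPa, n = 0.300
  nickel superalloy: E = 210.1, α = 12.4, σ_y = 1070 → σ = 591 MPa, n = 1.81
Smallest n: soda-lime glass with n = 0.300.

soda-lime glass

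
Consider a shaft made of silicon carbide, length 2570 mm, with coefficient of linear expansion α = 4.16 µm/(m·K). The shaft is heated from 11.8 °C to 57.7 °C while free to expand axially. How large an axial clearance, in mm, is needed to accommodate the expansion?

ΔT = 57.7 − 11.8 = 45.90 K.
ΔL = α·L₀·ΔT = 4.16×10⁻⁶ × 2570 mm × 45.90 K = 0.491 mm.

0.491 mm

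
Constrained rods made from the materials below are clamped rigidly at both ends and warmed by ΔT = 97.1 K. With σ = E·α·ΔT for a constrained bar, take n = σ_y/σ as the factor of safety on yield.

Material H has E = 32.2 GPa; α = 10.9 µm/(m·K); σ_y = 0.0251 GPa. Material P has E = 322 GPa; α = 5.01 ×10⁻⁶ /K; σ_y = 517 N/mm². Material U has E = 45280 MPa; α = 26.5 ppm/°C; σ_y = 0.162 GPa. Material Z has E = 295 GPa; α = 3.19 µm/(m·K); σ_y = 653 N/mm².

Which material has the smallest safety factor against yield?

material H

In consistent units (E in GPa, α in ×10⁻⁶/K, σ_y in MPa):
  material H: E = 32.20, α = 10.9, σ_y = 25.10 → σ = 34.1 MPa, n = 0.736
  material P: E = 322.0, α = 5.01, σ_y = 517.0 → σ = 157 MPa, n = 3.30
  material U: E = 45.28, α = 26.5, σ_y = 162.0 → σ = 117 MPa, n = 1.39
  material Z: E = 295.0, α = 3.19, σ_y = 653.0 → σ = 91.4 MPa, n = 7.15
Smallest n: material H with n = 0.736.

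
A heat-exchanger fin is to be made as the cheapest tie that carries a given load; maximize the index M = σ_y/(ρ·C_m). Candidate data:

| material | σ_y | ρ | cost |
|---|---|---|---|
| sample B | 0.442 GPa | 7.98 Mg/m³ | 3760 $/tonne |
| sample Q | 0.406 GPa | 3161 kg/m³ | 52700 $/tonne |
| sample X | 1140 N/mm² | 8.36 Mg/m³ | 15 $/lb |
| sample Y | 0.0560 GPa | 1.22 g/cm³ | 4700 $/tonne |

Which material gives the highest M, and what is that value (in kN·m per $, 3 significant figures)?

Putting every candidate on a common basis:
  sample B: σ_y = 442.0 MPa, ρ = 7980 kg/m³, cost = 3.760 $/kg
  sample Q: σ_y = 406.0 MPa, ρ = 3161 kg/m³, cost = 52.70 $/kg
  sample X: σ_y = 1140 MPa, ρ = 8360 kg/m³, cost = 33.07 $/kg
  sample Y: σ_y = 56.00 MPa, ρ = 1220 kg/m³, cost = 4.700 $/kg
  sample B: M = 14.7 kN·m per $
  sample Y: M = 9.77 kN·m per $
  sample X: M = 4.12 kN·m per $
  sample Q: M = 2.44 kN·m per $
Sample B ranks first.

sample B, M = 14.7 kN·m per $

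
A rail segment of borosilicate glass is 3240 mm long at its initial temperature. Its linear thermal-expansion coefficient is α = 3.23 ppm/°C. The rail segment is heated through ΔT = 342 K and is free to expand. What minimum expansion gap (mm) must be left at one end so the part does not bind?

ΔL = α·L₀·ΔT = 3.23×10⁻⁶ × 3240 mm × 342.0 K = 3.58 mm.

3.58 mm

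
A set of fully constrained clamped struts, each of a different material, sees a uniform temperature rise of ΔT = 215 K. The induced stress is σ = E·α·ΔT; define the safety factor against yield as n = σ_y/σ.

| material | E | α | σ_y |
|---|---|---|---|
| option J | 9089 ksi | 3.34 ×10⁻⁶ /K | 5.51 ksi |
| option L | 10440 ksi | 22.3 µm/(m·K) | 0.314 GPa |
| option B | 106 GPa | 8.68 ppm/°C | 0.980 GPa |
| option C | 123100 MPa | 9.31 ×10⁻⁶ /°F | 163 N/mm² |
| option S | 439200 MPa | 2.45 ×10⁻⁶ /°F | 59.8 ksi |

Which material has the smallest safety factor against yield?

In consistent units (E in GPa, α in ×10⁻⁶/K, σ_y in MPa):
  option J: E = 62.67, α = 3.34, σ_y = 37.99 → σ = 45.0 MPa, n = 0.844
  option L: E = 71.98, α = 22.3, σ_y = 314.0 → σ = 345 MPa, n = 0.910
  option B: E = 106.0, α = 8.68, σ_y = 980.0 → σ = 198 MPa, n = 4.95
  option C: E = 123.1, α = 16.8, σ_y = 163.0 → σ = 444 MPa, n = 0.368
  option S: E = 439.2, α = 4.41, σ_y = 412.3 → σ = 416 MPa, n = 0.990
Smallest n: option C with n = 0.368.

option C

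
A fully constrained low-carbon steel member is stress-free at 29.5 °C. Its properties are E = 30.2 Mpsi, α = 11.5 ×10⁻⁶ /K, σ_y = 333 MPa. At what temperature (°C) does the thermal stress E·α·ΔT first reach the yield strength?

E = 30.2 Mpsi = 208.2 GPa.
E·α·ΔT = 333.0 MPa ⇒ ΔT = 333.0 / (208.2×10³ × 11.5×10⁻⁶) = 139.1 K.
T = 29.5 + 139.1 = 168.6 °C.

169 °C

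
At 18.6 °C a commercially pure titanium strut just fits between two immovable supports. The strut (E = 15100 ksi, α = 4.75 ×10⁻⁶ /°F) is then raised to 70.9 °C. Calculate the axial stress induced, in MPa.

E = 15100 ksi = 104.1 GPa.
α = 4.75×10⁻⁶/°F × 9/5 = 8.55×10⁻⁶/K.
ΔT = 52.30 K. Constrained thermal stress σ = E·α·ΔT = 104.1×10³ MPa × 8.55×10⁻⁶ × 52.30 = 46.6 MPa (compressive).

46.6 MPa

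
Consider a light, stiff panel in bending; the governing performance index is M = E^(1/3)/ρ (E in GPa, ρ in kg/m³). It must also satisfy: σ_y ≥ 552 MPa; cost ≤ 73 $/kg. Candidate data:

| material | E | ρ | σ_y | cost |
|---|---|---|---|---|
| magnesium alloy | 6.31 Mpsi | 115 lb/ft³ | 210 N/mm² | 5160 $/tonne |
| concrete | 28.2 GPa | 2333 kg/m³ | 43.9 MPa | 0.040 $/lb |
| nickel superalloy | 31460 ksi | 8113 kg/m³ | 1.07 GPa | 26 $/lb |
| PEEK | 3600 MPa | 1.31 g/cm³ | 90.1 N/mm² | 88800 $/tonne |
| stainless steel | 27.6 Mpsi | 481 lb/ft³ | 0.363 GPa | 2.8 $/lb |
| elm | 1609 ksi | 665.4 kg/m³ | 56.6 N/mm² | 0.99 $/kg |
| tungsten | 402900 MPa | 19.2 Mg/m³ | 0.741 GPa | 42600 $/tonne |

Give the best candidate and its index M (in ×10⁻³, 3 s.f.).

Screen on constraints: σ_y ≥ 552 MPa; cost ≤ 73 $/kg. Survivors: nickel superalloy, tungsten.
Putting every candidate on a common basis:
  nickel superalloy: E = 216.9 GPa, ρ = 8113 kg/m³
  tungsten: E = 402.9 GPa, ρ = 19200 kg/m³
  nickel superalloy: M = 0.741×10⁻³
  tungsten: M = 0.385×10⁻³
The maximum is for nickel superalloy.

nickel superalloy, M = 0.741×10⁻³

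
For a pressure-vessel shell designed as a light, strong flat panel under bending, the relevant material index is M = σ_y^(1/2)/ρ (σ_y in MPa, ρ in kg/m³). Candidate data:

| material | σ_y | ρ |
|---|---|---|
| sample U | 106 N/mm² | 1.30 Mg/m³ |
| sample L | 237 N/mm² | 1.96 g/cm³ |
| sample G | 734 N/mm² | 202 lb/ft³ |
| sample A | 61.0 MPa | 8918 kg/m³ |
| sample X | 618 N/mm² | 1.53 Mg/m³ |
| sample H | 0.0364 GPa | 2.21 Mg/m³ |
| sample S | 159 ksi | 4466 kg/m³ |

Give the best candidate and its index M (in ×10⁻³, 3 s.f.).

Convert each candidate to consistent units, then evaluate M:
  sample U: σ_y = 106.0 MPa, ρ = 1300 kg/m³
  sample L: σ_y = 237.0 MPa, ρ = 1960 kg/m³
  sample G: σ_y = 734.0 MPa, ρ = 3236 kg/m³
  sample A: σ_y = 61.00 MPa, ρ = 8918 kg/m³
  sample X: σ_y = 618.0 MPa, ρ = 1530 kg/m³
  sample H: σ_y = 36.40 MPa, ρ = 2210 kg/m³
  sample S: σ_y = 1096 MPa, ρ = 4466 kg/m³
  sample X: M = 16.2×10⁻³
  sample G: M = 8.37×10⁻³
  sample U: M = 7.92×10⁻³
  sample L: M = 7.85×10⁻³
  sample S: M = 7.41×10⁻³
  sample H: M = 2.73×10⁻³
  sample A: M = 0.876×10⁻³
Sample X ranks first.

sample X, M = 16.2×10⁻³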